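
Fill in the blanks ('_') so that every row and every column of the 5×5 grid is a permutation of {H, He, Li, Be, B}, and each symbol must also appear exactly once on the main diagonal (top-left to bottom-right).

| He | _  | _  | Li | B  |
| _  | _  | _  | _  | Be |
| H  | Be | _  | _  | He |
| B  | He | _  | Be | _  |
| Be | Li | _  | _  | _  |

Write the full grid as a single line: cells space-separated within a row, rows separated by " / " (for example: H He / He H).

He H Be Li B / Li B He H Be / H Be Li B He / B He H Be Li / Be Li B He H

(r1,c2) = H
(r1,c3) = Be
(r2,c1) = Li
(r2,c2) = B
(r3,c3) = Li
(r3,c4) = B
(r4,c3) = H
(r4,c5) = Li
(r5,c5) = H
(r2,c3) = He
(r2,c4) = H
(r5,c3) = B
(r5,c4) = He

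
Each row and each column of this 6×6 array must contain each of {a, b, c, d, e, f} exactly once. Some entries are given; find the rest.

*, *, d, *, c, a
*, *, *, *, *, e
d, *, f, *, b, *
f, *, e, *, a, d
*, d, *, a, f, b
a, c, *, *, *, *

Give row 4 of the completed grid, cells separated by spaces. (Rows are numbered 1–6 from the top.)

Cell (r2,c5): row 2 has {e}; column 5 has {a,b,c,f} → d.
Cell (r3,c6): row 3 has {b,d,f}; column 6 has {a,b,d,e} → c.
Cell (r4,c2): row 4 has {a,d,e,f}; column 2 has {c,d} → b.
Cell (r4,c4): row 4 has {a,b,d,e,f}; column 4 has {a} → c.

f b e c a d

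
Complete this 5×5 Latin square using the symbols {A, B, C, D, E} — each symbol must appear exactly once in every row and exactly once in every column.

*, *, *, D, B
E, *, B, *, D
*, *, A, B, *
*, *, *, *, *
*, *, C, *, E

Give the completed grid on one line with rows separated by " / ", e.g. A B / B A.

At row 1, column 3: row 1 has {B,D}; column 3 has {A,B,C}; that leaves E.
At row 3, column 5: row 3 has {A,B}; column 5 has {B,D,E}; that leaves C.
At row 4, column 3: row 4 is empty so far; column 3 has {A,B,C,E}; that leaves D.
At row 4, column 5: row 4 has {D}; column 5 has {B,C,D,E}; that leaves A.
At row 5, column 4: row 5 has {C,E}; column 4 has {B,D}; that leaves A.
At row 2, column 4: row 2 has {B,D,E}; column 4 has {A,B,D}; that leaves C.
At row 3, column 1: row 3 has {A,B,C}; column 1 has {E}; that leaves D.
At row 3, column 2: row 3 has {A,B,C,D}; column 2 is empty so far; that leaves E.
At row 4, column 4: row 4 has {A,D}; column 4 has {A,B,C,D}; that leaves E.
At row 5, column 1: row 5 has {A,C,E}; column 1 has {D,E}; that leaves B.
At row 5, column 2: row 5 has {A,B,C,E}; column 2 has {E}; that leaves D.
At row 2, column 2: row 2 has {B,C,D,E}; column 2 has {D,E}; that leaves A.
At row 4, column 1: row 4 has {A,D,E}; column 1 has {B,D,E}; that leaves C.
At row 4, column 2: row 4 has {A,C,D,E}; column 2 has {A,D,E}; that leaves B.
At row 1, column 1: row 1 has {B,D,E}; column 1 has {B,C,D,E}; that leaves A.
At row 1, column 2: row 1 has {A,B,D,E}; column 2 has {A,B,D,E}; that leaves C.

A C E D B / E A B C D / D E A B C / C B D E A / B D C A E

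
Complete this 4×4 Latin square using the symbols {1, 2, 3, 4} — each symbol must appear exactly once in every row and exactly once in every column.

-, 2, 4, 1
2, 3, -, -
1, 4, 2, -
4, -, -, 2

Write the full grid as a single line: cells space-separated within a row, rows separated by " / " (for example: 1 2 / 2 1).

(r1,c1) = 3
(r2,c3) = 1
(r2,c4) = 4
(r3,c4) = 3
(r4,c2) = 1
(r4,c3) = 3

3 2 4 1 / 2 3 1 4 / 1 4 2 3 / 4 1 3 2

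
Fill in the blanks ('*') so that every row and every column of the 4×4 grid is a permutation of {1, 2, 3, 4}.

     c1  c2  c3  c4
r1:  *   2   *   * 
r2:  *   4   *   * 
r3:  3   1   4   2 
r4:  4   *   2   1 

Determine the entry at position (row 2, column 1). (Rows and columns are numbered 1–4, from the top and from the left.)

2

(r1,c1) = 1
(r1,c3) = 3
(r1,c4) = 4
(r2,c1) = 2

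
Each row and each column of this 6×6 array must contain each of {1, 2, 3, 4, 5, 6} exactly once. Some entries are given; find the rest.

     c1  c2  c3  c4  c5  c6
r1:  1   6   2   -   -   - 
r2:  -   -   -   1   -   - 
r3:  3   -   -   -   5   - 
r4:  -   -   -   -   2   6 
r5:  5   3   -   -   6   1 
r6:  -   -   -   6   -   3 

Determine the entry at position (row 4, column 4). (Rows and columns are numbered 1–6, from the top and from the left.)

3

(r4,c1) = 4
(r5,c3) = 4
(r5,c4) = 2
(r6,c1) = 2
(r2,c1) = 6
(r3,c4) = 4
(r3,c6) = 2
(r3,c2) = 1
(r3,c3) = 6
(r4,c2) = 5
(r4,c4) = 3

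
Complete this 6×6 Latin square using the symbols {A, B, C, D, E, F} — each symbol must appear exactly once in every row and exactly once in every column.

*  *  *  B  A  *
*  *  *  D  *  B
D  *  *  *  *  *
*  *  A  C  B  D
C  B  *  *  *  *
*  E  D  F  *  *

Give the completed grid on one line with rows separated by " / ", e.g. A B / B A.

F D C B A E / A C F D E B / D A B E F C / E F A C B D / C B E A D F / B E D F C A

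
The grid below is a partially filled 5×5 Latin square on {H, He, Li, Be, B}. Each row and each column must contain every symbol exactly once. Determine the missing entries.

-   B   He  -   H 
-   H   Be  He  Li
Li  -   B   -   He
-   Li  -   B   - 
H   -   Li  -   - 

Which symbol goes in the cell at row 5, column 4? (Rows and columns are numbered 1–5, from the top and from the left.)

(r1,c1): row 1 has {H,He,B}; column 1 has {H,Li}, so it must be Be.
(r1,c4): row 1 has {H,He,Be,B}; column 4 has {He,B}, so it must be Li.
(r2,c1): row 2 has {H,He,Li,Be}; column 1 has {H,Li,Be}, so it must be B.
(r3,c2): row 3 has {He,Li,B}; column 2 has {H,Li,B}, so it must be Be.
(r3,c4): row 3 has {He,Li,Be,B}; column 4 has {He,Li,B}, so it must be H.
(r4,c1): row 4 has {Li,B}; column 1 has {H,Li,Be,B}, so it must be He.
(r4,c3): row 4 has {He,Li,B}; column 3 has {He,Li,Be,B}, so it must be H.
(r4,c5): row 4 has {H,He,Li,B}; column 5 has {H,He,Li}, so it must be Be.
(r5,c2): row 5 has {H,Li}; column 2 has {H,Li,Be,B}, so it must be He.
(r5,c4): row 5 has {H,He,Li}; column 4 has {H,He,Li,B}, so it must be Be.

Be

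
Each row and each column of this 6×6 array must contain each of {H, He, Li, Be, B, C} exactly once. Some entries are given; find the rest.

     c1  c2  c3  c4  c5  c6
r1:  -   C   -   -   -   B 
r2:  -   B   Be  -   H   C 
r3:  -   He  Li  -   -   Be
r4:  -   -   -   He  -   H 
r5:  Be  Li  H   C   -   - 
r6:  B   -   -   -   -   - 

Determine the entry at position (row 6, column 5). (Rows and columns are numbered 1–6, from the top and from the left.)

He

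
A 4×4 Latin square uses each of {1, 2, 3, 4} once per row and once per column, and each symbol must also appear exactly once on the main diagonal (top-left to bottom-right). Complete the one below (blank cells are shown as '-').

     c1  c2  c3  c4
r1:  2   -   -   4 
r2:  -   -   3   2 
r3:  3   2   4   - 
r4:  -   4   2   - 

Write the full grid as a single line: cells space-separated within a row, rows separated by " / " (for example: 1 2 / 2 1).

(r1,c3): row 1 has {2,4}; column 3 has {2,3,4}, so it must be 1.
(r2,c2): row 2 has {2,3}; column 2 has {2,4}; the diagonal has {2,4}, so it must be 1.
(r3,c4): row 3 has {2,3,4}; column 4 has {2,4}, so it must be 1.
(r4,c1): row 4 has {2,4}; column 1 has {2,3}, so it must be 1.
(r4,c4): row 4 has {1,2,4}; column 4 has {1,2,4}; the diagonal has {1,2,4}, so it must be 3.
(r1,c2): row 1 has {1,2,4}; column 2 has {1,2,4}, so it must be 3.
(r2,c1): row 2 has {1,2,3}; column 1 has {1,2,3}, so it must be 4.

2 3 1 4 / 4 1 3 2 / 3 2 4 1 / 1 4 2 3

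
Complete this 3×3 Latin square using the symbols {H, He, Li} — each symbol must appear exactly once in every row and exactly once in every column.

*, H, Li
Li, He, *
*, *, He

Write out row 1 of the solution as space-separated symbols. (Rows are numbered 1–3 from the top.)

He H Li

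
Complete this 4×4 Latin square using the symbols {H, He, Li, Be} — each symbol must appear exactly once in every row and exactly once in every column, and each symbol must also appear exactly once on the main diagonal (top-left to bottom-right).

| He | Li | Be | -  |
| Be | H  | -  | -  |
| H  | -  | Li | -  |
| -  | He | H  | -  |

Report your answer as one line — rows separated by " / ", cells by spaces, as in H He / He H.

(r1,c4) = H
(r2,c3) = He
(r2,c4) = Li
(r3,c2) = Be
(r3,c4) = He
(r4,c1) = Li
(r4,c4) = Be

He Li Be H / Be H He Li / H Be Li He / Li He H Be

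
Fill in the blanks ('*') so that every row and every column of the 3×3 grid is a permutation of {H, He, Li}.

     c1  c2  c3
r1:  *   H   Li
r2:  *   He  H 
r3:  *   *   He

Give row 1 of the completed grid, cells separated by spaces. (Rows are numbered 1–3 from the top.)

(r1,c1) = He

He H Li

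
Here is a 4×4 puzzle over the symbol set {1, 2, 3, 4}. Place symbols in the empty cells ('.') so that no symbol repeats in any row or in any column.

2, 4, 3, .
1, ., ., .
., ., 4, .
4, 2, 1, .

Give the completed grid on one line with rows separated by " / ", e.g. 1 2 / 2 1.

2 4 3 1 / 1 3 2 4 / 3 1 4 2 / 4 2 1 3

(r1,c4): row 1 has {2,3,4}; column 4 is empty so far, so it must be 1.
(r2,c2): row 2 has {1}; column 2 has {2,4}, so it must be 3.
(r2,c3): row 2 has {1,3}; column 3 has {1,3,4}, so it must be 2.
(r2,c4): row 2 has {1,2,3}; column 4 has {1}, so it must be 4.
(r3,c1): row 3 has {4}; column 1 has {1,2,4}, so it must be 3.
(r3,c2): row 3 has {3,4}; column 2 has {2,3,4}, so it must be 1.
(r3,c4): row 3 has {1,3,4}; column 4 has {1,4}, so it must be 2.
(r4,c4): row 4 has {1,2,4}; column 4 has {1,2,4}, so it must be 3.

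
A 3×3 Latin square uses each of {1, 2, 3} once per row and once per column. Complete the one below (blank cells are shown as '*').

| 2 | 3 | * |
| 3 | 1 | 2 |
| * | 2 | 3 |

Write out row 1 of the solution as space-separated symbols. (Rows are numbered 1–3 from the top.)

2 3 1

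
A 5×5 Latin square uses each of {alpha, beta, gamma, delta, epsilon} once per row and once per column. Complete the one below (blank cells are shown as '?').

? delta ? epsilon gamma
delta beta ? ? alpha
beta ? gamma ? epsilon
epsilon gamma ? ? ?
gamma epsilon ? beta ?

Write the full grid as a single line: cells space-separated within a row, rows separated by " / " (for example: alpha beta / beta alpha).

alpha delta beta epsilon gamma / delta beta epsilon gamma alpha / beta alpha gamma delta epsilon / epsilon gamma delta alpha beta / gamma epsilon alpha beta delta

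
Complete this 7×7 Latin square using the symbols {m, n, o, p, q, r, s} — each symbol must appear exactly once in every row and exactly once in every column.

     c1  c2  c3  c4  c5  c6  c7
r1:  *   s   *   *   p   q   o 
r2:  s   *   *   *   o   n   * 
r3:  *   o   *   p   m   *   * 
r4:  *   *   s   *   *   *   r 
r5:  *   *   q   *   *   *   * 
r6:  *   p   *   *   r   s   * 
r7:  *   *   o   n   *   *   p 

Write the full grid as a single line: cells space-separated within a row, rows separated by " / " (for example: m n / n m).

n s r m p q o / s m p r o n q / q o n p m r s / m n s o q p r / p r q s n o m / o p m q r s n / r q o n s m p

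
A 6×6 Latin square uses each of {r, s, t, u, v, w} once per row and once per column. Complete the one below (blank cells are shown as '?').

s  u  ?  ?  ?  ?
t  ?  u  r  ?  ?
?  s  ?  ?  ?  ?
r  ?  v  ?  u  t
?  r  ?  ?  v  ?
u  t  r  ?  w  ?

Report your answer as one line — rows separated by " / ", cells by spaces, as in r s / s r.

row 2 has {r,t,u}; column 5 has {u,v,w} — only s is left for (r2,c5).
row 4 has {r,t,u,v}; column 2 has {r,s,t,u} — only w is left for (r4,c2).
row 4 has {r,t,u,v,w}; column 4 has {r} — only s is left for (r4,c4).
row 5 has {r,v}; column 1 has {r,s,t,u} — only w is left for (r5,c1).
row 6 has {r,t,u,w}; column 4 has {r,s} — only v is left for (r6,c4).
row 6 has {r,t,u,v,w}; column 6 has {t} — only s is left for (r6,c6).
row 2 has {r,s,t,u}; column 2 has {r,s,t,u,w} — only v is left for (r2,c2).
row 2 has {r,s,t,u,v}; column 6 has {s,t} — only w is left for (r2,c6).
row 3 has {s}; column 1 has {r,s,t,u,w} — only v is left for (r3,c1).
row 5 has {r,v,w}; column 6 has {s,t,w} — only u is left for (r5,c6).
row 3 has {s,v}; column 6 has {s,t,u,w} — only r is left for (r3,c6).
row 5 has {r,u,v,w}; column 4 has {r,s,v} — only t is left for (r5,c4).
row 1 has {s,u}; column 4 has {r,s,t,v} — only w is left for (r1,c4).
row 1 has {s,u,w}; column 6 has {r,s,t,u,w} — only v is left for (r1,c6).
row 3 has {r,s,v}; column 4 has {r,s,t,v,w} — only u is left for (r3,c4).
row 3 has {r,s,u,v}; column 5 has {s,u,v,w} — only t is left for (r3,c5).
row 5 has {r,t,u,v,w}; column 3 has {r,u,v} — only s is left for (r5,c3).
row 1 has {s,u,v,w}; column 3 has {r,s,u,v} — only t is left for (r1,c3).
row 1 has {s,t,u,v,w}; column 5 has {s,t,u,v,w} — only r is left for (r1,c5).
row 3 has {r,s,t,u,v}; column 3 has {r,s,t,u,v} — only w is left for (r3,c3).

s u t w r v / t v u r s w / v s w u t r / r w v s u t / w r s t v u / u t r v w s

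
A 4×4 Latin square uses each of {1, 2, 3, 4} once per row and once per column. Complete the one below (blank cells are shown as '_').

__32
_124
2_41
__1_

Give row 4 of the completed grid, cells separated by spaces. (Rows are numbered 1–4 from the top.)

(r1,c2) = 4
(r2,c1) = 3
(r3,c2) = 3
(r4,c1) = 4
(r4,c2) = 2
(r4,c4) = 3

4 2 1 3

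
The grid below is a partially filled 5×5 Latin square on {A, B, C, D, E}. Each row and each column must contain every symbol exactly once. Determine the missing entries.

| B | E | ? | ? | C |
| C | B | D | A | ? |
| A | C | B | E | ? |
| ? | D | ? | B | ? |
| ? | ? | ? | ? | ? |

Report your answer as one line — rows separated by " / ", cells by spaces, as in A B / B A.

B E A D C / C B D A E / A C B E D / E D C B A / D A E C B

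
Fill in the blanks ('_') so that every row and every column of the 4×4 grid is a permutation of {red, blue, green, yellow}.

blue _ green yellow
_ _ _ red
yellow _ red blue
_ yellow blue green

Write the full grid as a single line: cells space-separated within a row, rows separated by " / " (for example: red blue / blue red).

blue red green yellow / green blue yellow red / yellow green red blue / red yellow blue green

(r1,c2) = red
(r2,c1) = green
(r2,c2) = blue
(r2,c3) = yellow
(r3,c2) = green
(r4,c1) = red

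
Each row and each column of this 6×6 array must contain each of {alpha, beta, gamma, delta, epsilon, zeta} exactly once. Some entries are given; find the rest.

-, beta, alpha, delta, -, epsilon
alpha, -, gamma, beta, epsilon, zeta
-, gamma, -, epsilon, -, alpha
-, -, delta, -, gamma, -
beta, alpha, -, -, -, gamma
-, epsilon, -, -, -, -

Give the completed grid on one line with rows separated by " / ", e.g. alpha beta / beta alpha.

gamma beta alpha delta zeta epsilon / alpha delta gamma beta epsilon zeta / delta gamma zeta epsilon beta alpha / epsilon zeta delta alpha gamma beta / beta alpha epsilon zeta delta gamma / zeta epsilon beta gamma alpha delta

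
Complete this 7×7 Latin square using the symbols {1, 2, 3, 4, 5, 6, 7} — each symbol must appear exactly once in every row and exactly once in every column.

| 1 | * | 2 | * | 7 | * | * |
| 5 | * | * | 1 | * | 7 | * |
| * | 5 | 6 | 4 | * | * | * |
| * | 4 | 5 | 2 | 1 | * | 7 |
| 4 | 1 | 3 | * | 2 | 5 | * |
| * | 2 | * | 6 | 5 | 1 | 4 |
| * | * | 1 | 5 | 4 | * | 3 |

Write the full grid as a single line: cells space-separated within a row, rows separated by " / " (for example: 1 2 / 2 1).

1 6 2 3 7 4 5 / 5 3 4 1 6 7 2 / 7 5 6 4 3 2 1 / 6 4 5 2 1 3 7 / 4 1 3 7 2 5 6 / 3 2 7 6 5 1 4 / 2 7 1 5 4 6 3

(r1,c4) = 3
(r2,c3) = 4
(r3,c5) = 3
(r3,c6) = 2
(r3,c7) = 1
(r5,c4) = 7
(r5,c7) = 6
(r6,c3) = 7
(r7,c6) = 6
(r1,c2) = 6
(r1,c6) = 4
(r1,c7) = 5
(r2,c2) = 3
(r2,c5) = 6
(r2,c7) = 2
(r3,c1) = 7
(r4,c6) = 3
(r6,c1) = 3
(r7,c1) = 2
(r7,c2) = 7
(r4,c1) = 6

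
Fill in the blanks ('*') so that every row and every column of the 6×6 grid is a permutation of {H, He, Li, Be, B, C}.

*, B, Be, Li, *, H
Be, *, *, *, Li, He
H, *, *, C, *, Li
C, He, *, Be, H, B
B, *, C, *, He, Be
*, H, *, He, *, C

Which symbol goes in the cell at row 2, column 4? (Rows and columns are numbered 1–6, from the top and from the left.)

B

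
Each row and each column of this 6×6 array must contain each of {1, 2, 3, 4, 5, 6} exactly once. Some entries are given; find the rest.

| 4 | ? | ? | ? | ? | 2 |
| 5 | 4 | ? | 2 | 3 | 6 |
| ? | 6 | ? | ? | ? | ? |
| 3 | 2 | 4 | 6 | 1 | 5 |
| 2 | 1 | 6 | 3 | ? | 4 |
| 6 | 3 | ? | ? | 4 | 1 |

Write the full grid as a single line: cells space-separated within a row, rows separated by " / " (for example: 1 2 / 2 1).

Cell (r1,c2): row 1 has {2,4}; column 2 has {1,2,3,4,6} → 5.
Cell (r1,c4): row 1 has {2,4,5}; column 4 has {2,3,6} → 1.
Cell (r1,c5): row 1 has {1,2,4,5}; column 5 has {1,3,4} → 6.
Cell (r2,c3): row 2 has {2,3,4,5,6}; column 3 has {4,6} → 1.
Cell (r3,c1): row 3 has {6}; column 1 has {2,3,4,5,6} → 1.
Cell (r3,c6): row 3 has {1,6}; column 6 has {1,2,4,5,6} → 3.
Cell (r5,c5): row 5 has {1,2,3,4,6}; column 5 has {1,3,4,6} → 5.
Cell (r6,c4): row 6 has {1,3,4,6}; column 4 has {1,2,3,6} → 5.
Cell (r1,c3): row 1 has {1,2,4,5,6}; column 3 has {1,4,6} → 3.
Cell (r3,c4): row 3 has {1,3,6}; column 4 has {1,2,3,5,6} → 4.
Cell (r3,c5): row 3 has {1,3,4,6}; column 5 has {1,3,4,5,6} → 2.
Cell (r6,c3): row 6 has {1,3,4,5,6}; column 3 has {1,3,4,6} → 2.
Cell (r3,c3): row 3 has {1,2,3,4,6}; column 3 has {1,2,3,4,6} → 5.

4 5 3 1 6 2 / 5 4 1 2 3 6 / 1 6 5 4 2 3 / 3 2 4 6 1 5 / 2 1 6 3 5 4 / 6 3 2 5 4 1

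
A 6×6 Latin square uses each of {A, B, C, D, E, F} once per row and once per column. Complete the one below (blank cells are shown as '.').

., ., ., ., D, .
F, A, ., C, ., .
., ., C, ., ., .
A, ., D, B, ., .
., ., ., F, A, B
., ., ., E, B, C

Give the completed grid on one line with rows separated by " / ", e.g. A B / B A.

B C F A D E / F A B C E D / E B C D F A / A E D B C F / C D E F A B / D F A E B C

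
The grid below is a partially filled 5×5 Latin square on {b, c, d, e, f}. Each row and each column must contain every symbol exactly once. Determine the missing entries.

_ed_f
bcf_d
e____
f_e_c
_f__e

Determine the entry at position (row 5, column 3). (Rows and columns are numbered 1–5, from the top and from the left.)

b

At row 1, column 1: row 1 has {d,e,f}; column 1 has {b,e,f}; that leaves c.
At row 1, column 4: row 1 has {c,d,e,f}; column 4 is empty so far; that leaves b.
At row 2, column 4: row 2 has {b,c,d,f}; column 4 has {b}; that leaves e.
At row 3, column 5: row 3 has {e}; column 5 has {c,d,e,f}; that leaves b.
At row 4, column 4: row 4 has {c,e,f}; column 4 has {b,e}; that leaves d.
At row 5, column 1: row 5 has {e,f}; column 1 has {b,c,e,f}; that leaves d.
At row 5, column 4: row 5 has {d,e,f}; column 4 has {b,d,e}; that leaves c.
At row 3, column 2: row 3 has {b,e}; column 2 has {c,e,f}; that leaves d.
At row 3, column 3: row 3 has {b,d,e}; column 3 has {d,e,f}; that leaves c.
At row 3, column 4: row 3 has {b,c,d,e}; column 4 has {b,c,d,e}; that leaves f.
At row 4, column 2: row 4 has {c,d,e,f}; column 2 has {c,d,e,f}; that leaves b.
At row 5, column 3: row 5 has {c,d,e,f}; column 3 has {c,d,e,f}; that leaves b.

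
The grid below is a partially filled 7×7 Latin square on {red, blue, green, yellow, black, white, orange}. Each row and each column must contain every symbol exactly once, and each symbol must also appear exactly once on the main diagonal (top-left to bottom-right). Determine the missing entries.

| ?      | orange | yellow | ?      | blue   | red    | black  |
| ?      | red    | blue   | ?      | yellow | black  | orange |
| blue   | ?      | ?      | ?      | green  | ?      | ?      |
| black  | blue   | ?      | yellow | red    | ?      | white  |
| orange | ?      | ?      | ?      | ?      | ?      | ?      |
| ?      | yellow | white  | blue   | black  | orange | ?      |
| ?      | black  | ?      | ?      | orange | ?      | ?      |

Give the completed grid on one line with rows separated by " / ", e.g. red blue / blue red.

green orange yellow white blue red black / white red blue green yellow black orange / blue white black orange green yellow red / black blue orange yellow red green white / orange green red black white blue yellow / red yellow white blue black orange green / yellow black green red orange white blue

row 3 has {blue,green}; column 2 has {red,blue,yellow,black,orange} — only white is left for (r3,c2).
row 3 has {blue,green,white}; column 3 has {blue,yellow,white}; the diagonal has {red,yellow,orange} — only black is left for (r3,c3).
row 3 has {blue,green,black,white}; column 6 has {red,black,orange} — only yellow is left for (r3,c6).
row 3 has {blue,green,yellow,black,white}; column 7 has {black,white,orange} — only red is left for (r3,c7).
row 4 has {red,blue,yellow,black,white}; column 6 has {red,yellow,black,orange} — only green is left for (r4,c6).
row 5 has {orange}; column 2 has {red,blue,yellow,black,white,orange} — only green is left for (r5,c2).
row 5 has {green,orange}; column 3 has {blue,yellow,black,white} — only red is left for (r5,c3).
row 5 has {red,green,orange}; column 5 has {red,blue,green,yellow,black,orange}; the diagonal has {red,yellow,black,orange} — only white is left for (r5,c5).
row 5 has {red,green,white,orange}; column 6 has {red,green,yellow,black,orange} — only blue is left for (r5,c6).
row 5 has {red,blue,green,white,orange}; column 7 has {red,black,white,orange} — only yellow is left for (r5,c7).
row 6 has {blue,yellow,black,white,orange}; column 7 has {red,yellow,black,white,orange} — only green is left for (r6,c7).
row 7 has {black,orange}; column 3 has {red,blue,yellow,black,white} — only green is left for (r7,c3).
row 7 has {green,black,orange}; column 6 has {red,blue,green,yellow,black,orange} — only white is left for (r7,c6).
row 7 has {green,black,white,orange}; column 7 has {red,green,yellow,black,white,orange}; the diagonal has {red,yellow,black,white,orange} — only blue is left for (r7,c7).
row 1 has {red,blue,yellow,black,orange}; column 1 has {blue,black,orange}; the diagonal has {red,blue,yellow,black,white,orange} — only green is left for (r1,c1).
row 1 has {red,blue,green,yellow,black,orange}; column 4 has {blue,yellow} — only white is left for (r1,c4).
row 2 has {red,blue,yellow,black,orange}; column 1 has {blue,green,black,orange} — only white is left for (r2,c1).
row 2 has {red,blue,yellow,black,white,orange}; column 4 has {blue,yellow,white} — only green is left for (r2,c4).
row 3 has {red,blue,green,yellow,black,white}; column 4 has {blue,green,yellow,white} — only orange is left for (r3,c4).
row 4 has {red,blue,green,yellow,black,white}; column 3 has {red,blue,green,yellow,black,white} — only orange is left for (r4,c3).
row 5 has {red,blue,green,yellow,white,orange}; column 4 has {blue,green,yellow,white,orange} — only black is left for (r5,c4).
row 6 has {blue,green,yellow,black,white,orange}; column 1 has {blue,green,black,white,orange} — only red is left for (r6,c1).
row 7 has {blue,green,black,white,orange}; column 1 has {red,blue,green,black,white,orange} — only yellow is left for (r7,c1).
row 7 has {blue,green,yellow,black,white,orange}; column 4 has {blue,green,yellow,black,white,orange} — only red is left for (r7,c4).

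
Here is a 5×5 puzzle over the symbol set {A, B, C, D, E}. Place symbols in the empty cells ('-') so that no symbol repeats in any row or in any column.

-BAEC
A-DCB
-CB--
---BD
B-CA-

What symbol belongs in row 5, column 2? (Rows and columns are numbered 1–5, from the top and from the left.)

row 1 has {A,B,C,E}; column 1 has {A,B} — only D is left for (r1,c1).
row 2 has {A,B,C,D}; column 2 has {B,C} — only E is left for (r2,c2).
row 3 has {B,C}; column 1 has {A,B,D} — only E is left for (r3,c1).
row 3 has {B,C,E}; column 4 has {A,B,C,E} — only D is left for (r3,c4).
row 3 has {B,C,D,E}; column 5 has {B,C,D} — only A is left for (r3,c5).
row 4 has {B,D}; column 1 has {A,B,D,E} — only C is left for (r4,c1).
row 4 has {B,C,D}; column 2 has {B,C,E} — only A is left for (r4,c2).
row 4 has {A,B,C,D}; column 3 has {A,B,C,D} — only E is left for (r4,c3).
row 5 has {A,B,C}; column 2 has {A,B,C,E} — only D is left for (r5,c2).

D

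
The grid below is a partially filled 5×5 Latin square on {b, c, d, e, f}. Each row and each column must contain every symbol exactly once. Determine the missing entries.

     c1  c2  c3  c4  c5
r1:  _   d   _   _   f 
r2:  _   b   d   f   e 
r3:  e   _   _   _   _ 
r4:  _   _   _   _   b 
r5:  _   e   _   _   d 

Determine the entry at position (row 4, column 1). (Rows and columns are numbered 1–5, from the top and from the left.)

d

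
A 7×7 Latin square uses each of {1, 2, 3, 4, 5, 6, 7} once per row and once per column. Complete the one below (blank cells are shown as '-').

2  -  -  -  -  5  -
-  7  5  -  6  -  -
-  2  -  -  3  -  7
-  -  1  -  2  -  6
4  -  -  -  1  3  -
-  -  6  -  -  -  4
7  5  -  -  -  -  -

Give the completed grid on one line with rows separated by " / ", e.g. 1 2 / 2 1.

(r3,c3) = 4
(r5,c2) = 6
(r7,c5) = 4
(r1,c5) = 7
(r6,c5) = 5
(r1,c3) = 3
(r1,c7) = 1
(r7,c3) = 2
(r7,c7) = 3
(r1,c2) = 4
(r1,c4) = 6
(r2,c7) = 2
(r4,c2) = 3
(r5,c3) = 7
(r5,c7) = 5
(r6,c2) = 1
(r7,c4) = 1
(r7,c6) = 6
(r3,c4) = 5
(r3,c6) = 1
(r4,c1) = 5
(r5,c4) = 2
(r6,c1) = 3
(r6,c4) = 7
(r6,c6) = 2
(r2,c1) = 1
(r2,c6) = 4
(r3,c1) = 6
(r4,c4) = 4
(r4,c6) = 7
(r2,c4) = 3

2 4 3 6 7 5 1 / 1 7 5 3 6 4 2 / 6 2 4 5 3 1 7 / 5 3 1 4 2 7 6 / 4 6 7 2 1 3 5 / 3 1 6 7 5 2 4 / 7 5 2 1 4 6 3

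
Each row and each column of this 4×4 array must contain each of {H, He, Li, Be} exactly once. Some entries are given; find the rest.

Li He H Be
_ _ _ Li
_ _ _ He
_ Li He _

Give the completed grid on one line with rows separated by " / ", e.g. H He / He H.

Li He H Be / He H Be Li / H Be Li He / Be Li He H

At row 2, column 3: row 2 has {Li}; column 3 has {H,He}; that leaves Be.
At row 3, column 3: row 3 has {He}; column 3 has {H,He,Be}; that leaves Li.
At row 4, column 4: row 4 has {He,Li}; column 4 has {He,Li,Be}; that leaves H.
At row 2, column 2: row 2 has {Li,Be}; column 2 has {He,Li}; that leaves H.
At row 3, column 2: row 3 has {He,Li}; column 2 has {H,He,Li}; that leaves Be.
At row 4, column 1: row 4 has {H,He,Li}; column 1 has {Li}; that leaves Be.
At row 2, column 1: row 2 has {H,Li,Be}; column 1 has {Li,Be}; that leaves He.
At row 3, column 1: row 3 has {He,Li,Be}; column 1 has {He,Li,Be}; that leaves H.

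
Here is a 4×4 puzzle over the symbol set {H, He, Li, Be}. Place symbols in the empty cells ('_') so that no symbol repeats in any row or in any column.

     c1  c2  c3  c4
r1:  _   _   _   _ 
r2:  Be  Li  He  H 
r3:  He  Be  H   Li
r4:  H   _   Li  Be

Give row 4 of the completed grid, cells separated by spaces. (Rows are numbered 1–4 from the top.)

H He Li Be

row 1 is empty so far; column 1 has {H,He,Be} — only Li is left for (r1,c1).
row 1 has {Li}; column 3 has {H,He,Li} — only Be is left for (r1,c3).
row 1 has {Li,Be}; column 4 has {H,Li,Be} — only He is left for (r1,c4).
row 4 has {H,Li,Be}; column 2 has {Li,Be} — only He is left for (r4,c2).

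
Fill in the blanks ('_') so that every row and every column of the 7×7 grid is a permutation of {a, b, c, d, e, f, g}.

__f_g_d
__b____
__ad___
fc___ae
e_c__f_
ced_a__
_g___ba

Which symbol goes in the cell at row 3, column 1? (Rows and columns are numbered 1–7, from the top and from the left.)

g

(r4,c3) = g
(r4,c4) = b
(r4,c5) = d
(r5,c5) = b
(r5,c7) = g
(r6,c6) = g
(r7,c1) = d
(r7,c3) = e
(r5,c4) = a
(r6,c4) = f
(r6,c7) = b
(r7,c4) = c
(r7,c5) = f
(r1,c4) = e
(r1,c6) = c
(r2,c4) = g
(r3,c6) = e
(r5,c2) = d
(r2,c1) = a
(r2,c2) = f
(r2,c6) = d
(r2,c7) = c
(r3,c2) = b
(r3,c5) = c
(r3,c7) = f
(r1,c1) = b
(r1,c2) = a
(r2,c5) = e
(r3,c1) = g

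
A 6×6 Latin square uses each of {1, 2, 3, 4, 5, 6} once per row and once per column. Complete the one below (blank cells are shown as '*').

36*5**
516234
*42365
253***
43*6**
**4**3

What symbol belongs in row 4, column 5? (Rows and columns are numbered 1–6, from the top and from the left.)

At row 1, column 3: row 1 has {3,5,6}; column 3 has {2,3,4,6}; that leaves 1.
At row 1, column 6: row 1 has {1,3,5,6}; column 6 has {3,4,5}; that leaves 2.
At row 3, column 1: row 3 has {2,3,4,5,6}; column 1 has {2,3,4,5}; that leaves 1.
At row 5, column 3: row 5 has {3,4,6}; column 3 has {1,2,3,4,6}; that leaves 5.
At row 5, column 6: row 5 has {3,4,5,6}; column 6 has {2,3,4,5}; that leaves 1.
At row 6, column 1: row 6 has {3,4}; column 1 has {1,2,3,4,5}; that leaves 6.
At row 6, column 2: row 6 has {3,4,6}; column 2 has {1,3,4,5,6}; that leaves 2.
At row 6, column 4: row 6 has {2,3,4,6}; column 4 has {2,3,5,6}; that leaves 1.
At row 6, column 5: row 6 has {1,2,3,4,6}; column 5 has {3,6}; that leaves 5.
At row 1, column 5: row 1 has {1,2,3,5,6}; column 5 has {3,5,6}; that leaves 4.
At row 4, column 4: row 4 has {2,3,5}; column 4 has {1,2,3,5,6}; that leaves 4.
At row 4, column 5: row 4 has {2,3,4,5}; column 5 has {3,4,5,6}; that leaves 1.

1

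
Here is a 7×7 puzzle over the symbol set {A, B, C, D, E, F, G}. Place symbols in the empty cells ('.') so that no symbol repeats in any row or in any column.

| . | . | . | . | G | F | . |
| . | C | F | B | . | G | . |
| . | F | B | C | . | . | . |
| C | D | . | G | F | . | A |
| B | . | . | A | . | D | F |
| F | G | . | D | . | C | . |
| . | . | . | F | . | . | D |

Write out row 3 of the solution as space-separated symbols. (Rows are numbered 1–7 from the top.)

(r1,c4) = E
(r2,c7) = E
(r3,c7) = G
(r4,c3) = E
(r4,c6) = B
(r5,c2) = E
(r5,c5) = C
(r6,c3) = A
(r6,c7) = B
(r1,c7) = C
(r5,c3) = G
(r6,c5) = E
(r7,c3) = C
(r1,c3) = D
(r1,c1) = A
(r1,c2) = B
(r2,c1) = D
(r2,c5) = A
(r3,c1) = E
(r3,c5) = D
(r3,c6) = A

E F B C D A G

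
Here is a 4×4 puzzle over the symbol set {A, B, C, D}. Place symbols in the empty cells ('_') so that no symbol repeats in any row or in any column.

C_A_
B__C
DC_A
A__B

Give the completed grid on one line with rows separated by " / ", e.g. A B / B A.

C B A D / B A D C / D C B A / A D C B

(r1,c4) = D
(r2,c3) = D
(r3,c3) = B
(r4,c2) = D
(r4,c3) = C
(r1,c2) = B
(r2,c2) = A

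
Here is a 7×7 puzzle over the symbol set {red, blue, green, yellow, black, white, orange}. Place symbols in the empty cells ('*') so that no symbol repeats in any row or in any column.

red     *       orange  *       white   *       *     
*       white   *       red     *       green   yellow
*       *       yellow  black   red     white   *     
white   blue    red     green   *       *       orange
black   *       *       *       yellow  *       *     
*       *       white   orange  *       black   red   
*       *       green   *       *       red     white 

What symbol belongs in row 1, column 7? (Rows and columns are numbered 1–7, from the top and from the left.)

black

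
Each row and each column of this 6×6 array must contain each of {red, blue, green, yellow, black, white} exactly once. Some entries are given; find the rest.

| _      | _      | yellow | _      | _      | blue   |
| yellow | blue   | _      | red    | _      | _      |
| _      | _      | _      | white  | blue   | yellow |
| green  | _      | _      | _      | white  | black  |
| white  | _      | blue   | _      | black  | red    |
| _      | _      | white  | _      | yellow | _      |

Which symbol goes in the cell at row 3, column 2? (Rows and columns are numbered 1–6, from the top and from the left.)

At row 2, column 5: row 2 has {red,blue,yellow}; column 5 has {blue,yellow,black,white}; that leaves green.
At row 2, column 6: row 2 has {red,blue,green,yellow}; column 6 has {red,blue,yellow,black}; that leaves white.
At row 4, column 3: row 4 has {green,black,white}; column 3 has {blue,yellow,white}; that leaves red.
At row 6, column 6: row 6 has {yellow,white}; column 6 has {red,blue,yellow,black,white}; that leaves green.
At row 1, column 5: row 1 has {blue,yellow}; column 5 has {blue,green,yellow,black,white}; that leaves red.
At row 2, column 3: row 2 has {red,blue,green,yellow,white}; column 3 has {red,blue,yellow,white}; that leaves black.
At row 3, column 3: row 3 has {blue,yellow,white}; column 3 has {red,blue,yellow,black,white}; that leaves green.
At row 4, column 2: row 4 has {red,green,black,white}; column 2 has {blue}; that leaves yellow.
At row 4, column 4: row 4 has {red,green,yellow,black,white}; column 4 has {red,white}; that leaves blue.
At row 5, column 2: row 5 has {red,blue,black,white}; column 2 has {blue,yellow}; that leaves green.
At row 5, column 4: row 5 has {red,blue,green,black,white}; column 4 has {red,blue,white}; that leaves yellow.
At row 6, column 4: row 6 has {green,yellow,white}; column 4 has {red,blue,yellow,white}; that leaves black.
At row 1, column 1: row 1 has {red,blue,yellow}; column 1 has {green,yellow,white}; that leaves black.
At row 1, column 2: row 1 has {red,blue,yellow,black}; column 2 has {blue,green,yellow}; that leaves white.
At row 1, column 4: row 1 has {red,blue,yellow,black,white}; column 4 has {red,blue,yellow,black,white}; that leaves green.
At row 3, column 1: row 3 has {blue,green,yellow,white}; column 1 has {green,yellow,black,white}; that leaves red.
At row 3, column 2: row 3 has {red,blue,green,yellow,white}; column 2 has {blue,green,yellow,white}; that leaves black.

black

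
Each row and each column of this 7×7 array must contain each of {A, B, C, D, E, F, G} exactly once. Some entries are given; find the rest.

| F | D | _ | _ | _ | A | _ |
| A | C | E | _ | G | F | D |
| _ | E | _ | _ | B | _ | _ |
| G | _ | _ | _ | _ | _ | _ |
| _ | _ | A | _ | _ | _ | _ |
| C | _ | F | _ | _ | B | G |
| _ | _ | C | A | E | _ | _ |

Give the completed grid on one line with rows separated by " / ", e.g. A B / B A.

row 1 has {A,D,F}; column 5 has {B,E,G} — only C is left for (r1,c5).
row 2 has {A,C,D,E,F,G}; column 4 has {A} — only B is left for (r2,c4).
row 3 has {B,E}; column 1 has {A,C,F,G} — only D is left for (r3,c1).
row 3 has {B,D,E}; column 3 has {A,C,E,F} — only G is left for (r3,c3).
row 3 has {B,D,E,G}; column 6 has {A,B,F} — only C is left for (r3,c6).
row 6 has {B,C,F,G}; column 2 has {C,D,E} — only A is left for (r6,c2).
row 6 has {A,B,C,F,G}; column 5 has {B,C,E,G} — only D is left for (r6,c5).
row 7 has {A,C,E}; column 1 has {A,C,D,F,G} — only B is left for (r7,c1).
row 7 has {A,B,C,E}; column 7 has {D,G} — only F is left for (r7,c7).
row 1 has {A,C,D,F}; column 3 has {A,C,E,F,G} — only B is left for (r1,c3).
row 1 has {A,B,C,D,F}; column 7 has {D,F,G} — only E is left for (r1,c7).
row 3 has {B,C,D,E,G}; column 4 has {A,B} — only F is left for (r3,c4).
row 3 has {B,C,D,E,F,G}; column 7 has {D,E,F,G} — only A is left for (r3,c7).
row 4 has {G}; column 3 has {A,B,C,E,F,G} — only D is left for (r4,c3).
row 4 has {D,G}; column 6 has {A,B,C,F} — only E is left for (r4,c6).
row 5 has {A}; column 1 has {A,B,C,D,F,G} — only E is left for (r5,c1).
row 5 has {A,E}; column 5 has {B,C,D,E,G} — only F is left for (r5,c5).
row 6 has {A,B,C,D,F,G}; column 4 has {A,B,F} — only E is left for (r6,c4).
row 7 has {A,B,C,E,F}; column 2 has {A,C,D,E} — only G is left for (r7,c2).
row 7 has {A,B,C,E,F,G}; column 6 has {A,B,C,E,F} — only D is left for (r7,c6).
row 1 has {A,B,C,D,E,F}; column 4 has {A,B,E,F} — only G is left for (r1,c4).
row 4 has {D,E,G}; column 4 has {A,B,E,F,G} — only C is left for (r4,c4).
row 4 has {C,D,E,G}; column 5 has {B,C,D,E,F,G} — only A is left for (r4,c5).
row 4 has {A,C,D,E,G}; column 7 has {A,D,E,F,G} — only B is left for (r4,c7).
row 5 has {A,E,F}; column 2 has {A,C,D,E,G} — only B is left for (r5,c2).
row 5 has {A,B,E,F}; column 4 has {A,B,C,E,F,G} — only D is left for (r5,c4).
row 5 has {A,B,D,E,F}; column 6 has {A,B,C,D,E,F} — only G is left for (r5,c6).
row 5 has {A,B,D,E,F,G}; column 7 has {A,B,D,E,F,G} — only C is left for (r5,c7).
row 4 has {A,B,C,D,E,G}; column 2 has {A,B,C,D,E,G} — only F is left for (r4,c2).

F D B G C A E / A C E B G F D / D E G F B C A / G F D C A E B / E B A D F G C / C A F E D B G / B G C A E D F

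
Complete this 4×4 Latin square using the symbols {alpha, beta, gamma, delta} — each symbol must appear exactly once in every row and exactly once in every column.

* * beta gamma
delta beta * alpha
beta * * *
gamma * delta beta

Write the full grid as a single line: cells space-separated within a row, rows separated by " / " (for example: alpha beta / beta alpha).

alpha delta beta gamma / delta beta gamma alpha / beta gamma alpha delta / gamma alpha delta beta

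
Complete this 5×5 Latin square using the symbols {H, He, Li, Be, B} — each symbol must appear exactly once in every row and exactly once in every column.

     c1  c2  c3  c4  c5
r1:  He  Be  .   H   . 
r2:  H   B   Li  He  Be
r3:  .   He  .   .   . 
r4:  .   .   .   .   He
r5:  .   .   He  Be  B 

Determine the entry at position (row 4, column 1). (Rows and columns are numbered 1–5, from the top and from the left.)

row 1 has {H,He,Be}; column 3 has {He,Li} — only B is left for (r1,c3).
row 1 has {H,He,Be,B}; column 5 has {He,Be,B} — only Li is left for (r1,c5).
row 3 has {He}; column 5 has {He,Li,Be,B} — only H is left for (r3,c5).
row 5 has {He,Be,B}; column 1 has {H,He} — only Li is left for (r5,c1).
row 5 has {He,Li,Be,B}; column 2 has {He,Be,B} — only H is left for (r5,c2).
row 3 has {H,He}; column 3 has {He,Li,B} — only Be is left for (r3,c3).
row 4 has {He}; column 2 has {H,He,Be,B} — only Li is left for (r4,c2).
row 4 has {He,Li}; column 3 has {He,Li,Be,B} — only H is left for (r4,c3).
row 4 has {H,He,Li}; column 4 has {H,He,Be} — only B is left for (r4,c4).
row 3 has {H,He,Be}; column 1 has {H,He,Li} — only B is left for (r3,c1).
row 3 has {H,He,Be,B}; column 4 has {H,He,Be,B} — only Li is left for (r3,c4).
row 4 has {H,He,Li,B}; column 1 has {H,He,Li,B} — only Be is left for (r4,c1).

Be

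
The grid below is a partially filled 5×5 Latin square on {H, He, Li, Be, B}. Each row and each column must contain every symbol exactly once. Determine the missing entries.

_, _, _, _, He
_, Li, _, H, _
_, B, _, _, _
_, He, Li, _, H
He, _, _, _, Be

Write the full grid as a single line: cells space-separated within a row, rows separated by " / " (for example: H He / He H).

Li Be H B He / Be Li He H B / H B Be He Li / B He Li Be H / He H B Li Be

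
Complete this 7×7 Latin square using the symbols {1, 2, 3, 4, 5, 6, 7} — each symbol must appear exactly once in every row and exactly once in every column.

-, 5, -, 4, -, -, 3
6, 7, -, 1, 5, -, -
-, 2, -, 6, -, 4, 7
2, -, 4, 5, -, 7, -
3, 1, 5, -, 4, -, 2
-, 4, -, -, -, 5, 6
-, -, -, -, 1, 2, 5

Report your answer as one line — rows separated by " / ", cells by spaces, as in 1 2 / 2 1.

7 5 6 4 2 1 3 / 6 7 2 1 5 3 4 / 5 2 1 6 3 4 7 / 2 3 4 5 6 7 1 / 3 1 5 7 4 6 2 / 1 4 3 2 7 5 6 / 4 6 7 3 1 2 5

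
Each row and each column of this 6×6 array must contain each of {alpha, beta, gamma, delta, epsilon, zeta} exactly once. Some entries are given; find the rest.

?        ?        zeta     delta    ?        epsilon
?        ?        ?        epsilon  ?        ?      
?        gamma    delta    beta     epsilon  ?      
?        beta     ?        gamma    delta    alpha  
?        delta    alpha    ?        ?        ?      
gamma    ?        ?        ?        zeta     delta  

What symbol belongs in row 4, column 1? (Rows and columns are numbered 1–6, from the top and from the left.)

zeta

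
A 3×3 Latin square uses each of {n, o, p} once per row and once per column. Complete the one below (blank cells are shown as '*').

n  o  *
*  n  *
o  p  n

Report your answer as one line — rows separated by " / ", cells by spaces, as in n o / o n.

n o p / p n o / o p n

(r1,c3) = p
(r2,c1) = p
(r2,c3) = o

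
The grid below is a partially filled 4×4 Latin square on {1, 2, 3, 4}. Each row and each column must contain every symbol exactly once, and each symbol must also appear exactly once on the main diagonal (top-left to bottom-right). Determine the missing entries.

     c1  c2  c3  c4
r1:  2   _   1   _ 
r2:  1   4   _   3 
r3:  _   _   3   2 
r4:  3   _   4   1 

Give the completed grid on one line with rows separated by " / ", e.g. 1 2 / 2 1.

2 3 1 4 / 1 4 2 3 / 4 1 3 2 / 3 2 4 1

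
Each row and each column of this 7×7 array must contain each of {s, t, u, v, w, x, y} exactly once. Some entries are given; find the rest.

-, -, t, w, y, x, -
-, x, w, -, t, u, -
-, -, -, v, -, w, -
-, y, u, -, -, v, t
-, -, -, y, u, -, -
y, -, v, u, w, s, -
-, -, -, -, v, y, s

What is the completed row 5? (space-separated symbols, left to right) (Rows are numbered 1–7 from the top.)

x v s y u t w

(r2,c4) = s
(r4,c4) = x
(r4,c5) = s
(r5,c6) = t
(r6,c2) = t
(r6,c7) = x
(r7,c3) = x
(r7,c4) = t
(r2,c1) = v
(r2,c7) = y
(r3,c5) = x
(r3,c7) = u
(r4,c1) = w
(r5,c3) = s
(r7,c1) = u
(r7,c2) = w
(r1,c1) = s
(r1,c7) = v
(r3,c1) = t
(r3,c2) = s
(r3,c3) = y
(r5,c1) = x
(r5,c2) = v
(r5,c7) = w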